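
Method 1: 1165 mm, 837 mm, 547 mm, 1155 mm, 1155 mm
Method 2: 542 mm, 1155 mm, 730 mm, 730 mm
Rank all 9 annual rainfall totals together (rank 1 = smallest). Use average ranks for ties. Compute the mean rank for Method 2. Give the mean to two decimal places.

Sorted (ascending): 542, 547, 730, 730, 837, 1155, 1155, 1155, 1165
The 2 values of 730 occupy positions 3–4 → average rank (3+4)/2 = 3.5.
The 3 values of 1155 occupy positions 6–8 → average rank 7.
Method 2 values → pooled ranks: 542→1, 1155→7, 730→3.5, 730→3.5
Mean rank = (1 + 7 + 3.5 + 3.5) / 4 = 3.75

3.75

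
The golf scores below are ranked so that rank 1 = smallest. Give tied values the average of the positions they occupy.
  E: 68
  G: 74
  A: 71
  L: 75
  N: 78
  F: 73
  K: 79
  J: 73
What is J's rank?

Sorted (ascending): 68, 71, 73, 73, 74, 75, 78, 79
The 2 values of 73 occupy positions 3–4 → average rank (3+4)/2 = 3.5.
J has value 73 → rank 3.5.

3.5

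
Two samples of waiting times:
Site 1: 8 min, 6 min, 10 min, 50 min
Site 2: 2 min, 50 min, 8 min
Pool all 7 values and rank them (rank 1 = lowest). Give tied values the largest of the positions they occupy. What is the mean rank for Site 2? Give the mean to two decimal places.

Sorted (ascending): 2, 6, 8, 8, 10, 50, 50
The 2 values of 8 occupy positions 3–4 → each gets rank 4.
The 2 values of 50 occupy positions 6–7 → each gets rank 7.
Site 2 values → pooled ranks: 2→1, 50→7, 8→4
Mean rank = (1 + 7 + 4) / 3 = 4.00

4.00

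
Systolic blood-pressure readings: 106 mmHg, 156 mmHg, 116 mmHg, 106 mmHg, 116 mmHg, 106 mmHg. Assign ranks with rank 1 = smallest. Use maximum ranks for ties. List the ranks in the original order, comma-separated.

3, 6, 5, 3, 5, 3

Sorted (ascending): 106, 106, 106, 116, 116, 156
The 3 values of 106 occupy positions 1–3 → each gets rank 3.
The 2 values of 116 occupy positions 4–5 → each gets rank 5.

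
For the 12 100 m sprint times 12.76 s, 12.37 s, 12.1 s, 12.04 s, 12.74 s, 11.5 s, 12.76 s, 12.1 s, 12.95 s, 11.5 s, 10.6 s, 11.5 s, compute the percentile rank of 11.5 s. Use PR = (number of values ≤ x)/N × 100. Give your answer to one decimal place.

N = 12.
Strictly below 11.5: 1. Equal to 11.5: 3.
PR = 4/12 × 100 = 33.3

33.3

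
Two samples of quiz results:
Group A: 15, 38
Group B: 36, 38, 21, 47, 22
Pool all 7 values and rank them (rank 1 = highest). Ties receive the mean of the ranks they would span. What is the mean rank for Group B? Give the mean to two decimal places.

3.70

Sorted (descending): 47, 38, 38, 36, 22, 21, 15
The 2 values of 38 occupy positions 2–3 → average rank (2+3)/2 = 2.5.
Group B values → pooled ranks: 36→4, 38→2.5, 21→6, 47→1, 22→5
Mean rank = (4 + 2.5 + 6 + 1 + 5) / 5 = 3.70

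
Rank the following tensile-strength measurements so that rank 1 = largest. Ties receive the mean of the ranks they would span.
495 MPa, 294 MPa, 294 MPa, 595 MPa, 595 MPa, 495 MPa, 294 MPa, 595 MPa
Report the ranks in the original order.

Sorted (descending): 595, 595, 595, 495, 495, 294, 294, 294
The 3 values of 595 occupy positions 1–3 → average rank 2.
The 2 values of 495 occupy positions 4–5 → average rank (4+5)/2 = 4.5.
The 3 values of 294 occupy positions 6–8 → average rank 7.

4.5, 7, 7, 2, 2, 4.5, 7, 2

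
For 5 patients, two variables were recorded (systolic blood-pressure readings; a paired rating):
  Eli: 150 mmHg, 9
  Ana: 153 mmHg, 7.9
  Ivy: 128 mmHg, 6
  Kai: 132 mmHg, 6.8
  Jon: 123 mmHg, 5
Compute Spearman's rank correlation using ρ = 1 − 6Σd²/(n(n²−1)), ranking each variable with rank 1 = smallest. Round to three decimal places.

Ranks of variable 1: 4, 5, 2, 3, 1
Ranks of variable 2: 5, 4, 2, 3, 1
d = r₁ − r₂: -1, 1, 0, 0, 0
d²: 1, 1, 0, 0, 0; Σd² = 2
ρ = 1 − 6·2/(5·24) = 1 − 12/120 = 0.900

0.900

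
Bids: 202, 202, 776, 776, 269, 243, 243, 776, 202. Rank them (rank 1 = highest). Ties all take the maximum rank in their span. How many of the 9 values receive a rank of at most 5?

Sorted (descending): 776, 776, 776, 269, 243, 243, 202, 202, 202
The 3 values of 776 occupy positions 1–3 → each gets rank 3.
The 2 values of 243 occupy positions 5–6 → each gets rank 6.
The 3 values of 202 occupy positions 7–9 → each gets rank 9.
Ranks ≤ 5: {3, 3, 3, 4} → 4 values.

4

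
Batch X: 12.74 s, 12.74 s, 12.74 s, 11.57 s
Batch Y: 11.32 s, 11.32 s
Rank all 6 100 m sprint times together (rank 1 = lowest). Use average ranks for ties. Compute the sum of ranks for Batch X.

18

Sorted (ascending): 11.32, 11.32, 11.57, 12.74, 12.74, 12.74
The 2 values of 11.32 occupy positions 1–2 → average rank (1+2)/2 = 1.5.
The 3 values of 12.74 occupy positions 4–6 → average rank 5.
Batch X values → pooled ranks: 12.74→5, 12.74→5, 12.74→5, 11.57→3
Rank sum = 5 + 5 + 5 + 3 = 18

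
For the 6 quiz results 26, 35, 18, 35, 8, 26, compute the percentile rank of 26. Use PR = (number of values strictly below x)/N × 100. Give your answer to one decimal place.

33.3

N = 6.
Strictly below 26: 2. Equal to 26: 2.
PR = 2/6 × 100 = 33.3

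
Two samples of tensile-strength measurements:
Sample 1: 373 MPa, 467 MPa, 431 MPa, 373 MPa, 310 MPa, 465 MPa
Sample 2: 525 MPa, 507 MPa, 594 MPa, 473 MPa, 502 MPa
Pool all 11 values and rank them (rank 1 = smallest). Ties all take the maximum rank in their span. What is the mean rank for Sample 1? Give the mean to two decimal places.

Sorted (ascending): 310, 373, 373, 431, 465, 467, 473, 502, 507, 525, 594
The 2 values of 373 occupy positions 2–3 → each gets rank 3.
Sample 1 values → pooled ranks: 373→3, 467→6, 431→4, 373→3, 310→1, 465→5
Mean rank = (3 + 6 + 4 + 3 + 1 + 5) / 6 = 3.67

3.67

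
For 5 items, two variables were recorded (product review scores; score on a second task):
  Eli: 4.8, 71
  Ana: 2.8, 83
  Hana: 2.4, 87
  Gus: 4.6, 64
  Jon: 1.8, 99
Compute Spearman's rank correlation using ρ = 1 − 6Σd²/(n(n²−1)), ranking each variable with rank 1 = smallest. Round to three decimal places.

Ranks of variable 1: 5, 3, 2, 4, 1
Ranks of variable 2: 2, 3, 4, 1, 5
d = r₁ − r₂: 3, 0, -2, 3, -4
d²: 9, 0, 4, 9, 16; Σd² = 38
ρ = 1 − 6·38/(5·24) = 1 − 228/120 = -0.900

-0.900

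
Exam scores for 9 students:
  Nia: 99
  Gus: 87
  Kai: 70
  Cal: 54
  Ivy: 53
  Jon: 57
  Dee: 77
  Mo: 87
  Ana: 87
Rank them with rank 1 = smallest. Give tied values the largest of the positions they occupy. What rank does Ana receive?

8

Sorted (ascending): 53, 54, 57, 70, 77, 87, 87, 87, 99
The 3 values of 87 occupy positions 6–8 → each gets rank 8.
Ana has value 87 → rank 8.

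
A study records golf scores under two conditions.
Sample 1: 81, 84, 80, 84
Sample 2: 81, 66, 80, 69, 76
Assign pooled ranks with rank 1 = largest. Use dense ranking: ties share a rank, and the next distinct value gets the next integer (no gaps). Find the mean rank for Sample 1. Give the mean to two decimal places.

1.75

Sorted (descending): 84, 84, 81, 81, 80, 80, 76, 69, 66
The 2 values of 84 share dense rank 1.
The 2 values of 81 share dense rank 2.
The 2 values of 80 share dense rank 3.
Remaining distinct values take the next consecutive integers.
Sample 1 values → pooled ranks: 81→2, 84→1, 80→3, 84→1
Mean rank = (2 + 1 + 3 + 1) / 4 = 1.75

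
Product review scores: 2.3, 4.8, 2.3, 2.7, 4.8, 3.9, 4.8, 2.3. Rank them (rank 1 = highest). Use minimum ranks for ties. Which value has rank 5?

2.7

Sorted (descending): 4.8, 4.8, 4.8, 3.9, 2.7, 2.3, 2.3, 2.3
The 3 values of 4.8 occupy positions 1–3 → each gets rank 1.
The 3 values of 2.3 occupy positions 6–8 → each gets rank 6.
Rank 5 → value 2.7.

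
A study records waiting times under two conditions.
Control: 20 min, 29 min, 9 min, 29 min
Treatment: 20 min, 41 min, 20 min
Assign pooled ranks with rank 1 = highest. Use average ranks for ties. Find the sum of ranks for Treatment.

11

Sorted (descending): 41, 29, 29, 20, 20, 20, 9
The 2 values of 29 occupy positions 2–3 → average rank (2+3)/2 = 2.5.
The 3 values of 20 occupy positions 4–6 → average rank 5.
Treatment values → pooled ranks: 20→5, 41→1, 20→5
Rank sum = 5 + 1 + 5 = 11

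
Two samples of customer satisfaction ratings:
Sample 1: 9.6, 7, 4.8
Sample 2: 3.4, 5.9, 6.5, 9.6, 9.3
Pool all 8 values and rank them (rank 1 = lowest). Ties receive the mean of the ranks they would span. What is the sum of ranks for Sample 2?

21.5

Sorted (ascending): 3.4, 4.8, 5.9, 6.5, 7, 9.3, 9.6, 9.6
The 2 values of 9.6 occupy positions 7–8 → average rank (7+8)/2 = 7.5.
Sample 2 values → pooled ranks: 3.4→1, 5.9→3, 6.5→4, 9.6→7.5, 9.3→6
Rank sum = 1 + 3 + 4 + 7.5 + 6 = 21.5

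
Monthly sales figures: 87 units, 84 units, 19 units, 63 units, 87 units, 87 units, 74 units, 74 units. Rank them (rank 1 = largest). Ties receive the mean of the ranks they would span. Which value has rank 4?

84

Sorted (descending): 87, 87, 87, 84, 74, 74, 63, 19
The 3 values of 87 occupy positions 1–3 → average rank 2.
The 2 values of 74 occupy positions 5–6 → average rank (5+6)/2 = 5.5.
Rank 4 → value 84.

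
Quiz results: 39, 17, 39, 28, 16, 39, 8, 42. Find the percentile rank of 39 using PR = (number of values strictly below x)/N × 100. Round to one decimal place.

50.0

N = 8.
Strictly below 39: 4. Equal to 39: 3.
PR = 4/8 × 100 = 50.0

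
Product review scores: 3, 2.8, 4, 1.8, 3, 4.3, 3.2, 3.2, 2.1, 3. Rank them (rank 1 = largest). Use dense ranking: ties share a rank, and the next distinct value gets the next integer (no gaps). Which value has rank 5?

2.8

Sorted (descending): 4.3, 4, 3.2, 3.2, 3, 3, 3, 2.8, 2.1, 1.8
The 2 values of 3.2 share dense rank 3.
The 3 values of 3 share dense rank 4.
Remaining distinct values take the next consecutive integers.
Rank 5 → value 2.8.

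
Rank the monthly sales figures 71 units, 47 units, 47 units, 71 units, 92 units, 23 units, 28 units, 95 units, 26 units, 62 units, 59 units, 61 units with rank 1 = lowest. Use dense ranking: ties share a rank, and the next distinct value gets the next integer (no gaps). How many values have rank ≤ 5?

6

Sorted (ascending): 23, 26, 28, 47, 47, 59, 61, 62, 71, 71, 92, 95
The 2 values of 47 share dense rank 4.
The 2 values of 71 share dense rank 8.
Remaining distinct values take the next consecutive integers.
Ranks ≤ 5: {1, 2, 3, 4, 4, 5} → 6 values.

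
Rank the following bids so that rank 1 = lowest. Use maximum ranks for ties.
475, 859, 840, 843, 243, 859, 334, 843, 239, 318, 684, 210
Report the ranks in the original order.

6, 12, 8, 10, 3, 12, 5, 10, 2, 4, 7, 1

Sorted (ascending): 210, 239, 243, 318, 334, 475, 684, 840, 843, 843, 859, 859
The 2 values of 843 occupy positions 9–10 → each gets rank 10.
The 2 values of 859 occupy positions 11–12 → each gets rank 12.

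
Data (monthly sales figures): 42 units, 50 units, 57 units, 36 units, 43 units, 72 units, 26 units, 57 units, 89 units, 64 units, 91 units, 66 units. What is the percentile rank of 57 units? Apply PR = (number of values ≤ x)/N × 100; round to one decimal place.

N = 12.
Strictly below 57: 5. Equal to 57: 2.
PR = 7/12 × 100 = 58.3

58.3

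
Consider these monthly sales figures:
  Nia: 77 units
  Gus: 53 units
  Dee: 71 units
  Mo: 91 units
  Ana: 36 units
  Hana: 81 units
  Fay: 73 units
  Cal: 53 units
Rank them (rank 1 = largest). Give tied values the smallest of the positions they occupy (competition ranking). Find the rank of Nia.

3

Sorted (descending): 91, 81, 77, 73, 71, 53, 53, 36
The 2 values of 53 occupy positions 6–7 → each gets rank 6.
Nia has value 77 units → rank 3.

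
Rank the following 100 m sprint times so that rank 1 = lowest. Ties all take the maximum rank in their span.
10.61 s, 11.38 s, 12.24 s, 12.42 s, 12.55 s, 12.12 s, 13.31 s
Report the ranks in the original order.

1, 2, 4, 5, 6, 3, 7

Sorted (ascending): 10.61, 11.38, 12.12, 12.24, 12.42, 12.55, 13.31
No ties — each value takes its position as its rank.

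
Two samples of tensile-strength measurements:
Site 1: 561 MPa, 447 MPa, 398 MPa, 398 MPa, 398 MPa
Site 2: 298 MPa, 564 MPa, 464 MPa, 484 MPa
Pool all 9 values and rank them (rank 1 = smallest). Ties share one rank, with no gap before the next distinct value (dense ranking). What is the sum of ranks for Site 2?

17

Sorted (ascending): 298, 398, 398, 398, 447, 464, 484, 561, 564
The 3 values of 398 share dense rank 2.
Remaining distinct values take the next consecutive integers.
Site 2 values → pooled ranks: 298→1, 564→7, 464→4, 484→5
Rank sum = 1 + 7 + 4 + 5 = 17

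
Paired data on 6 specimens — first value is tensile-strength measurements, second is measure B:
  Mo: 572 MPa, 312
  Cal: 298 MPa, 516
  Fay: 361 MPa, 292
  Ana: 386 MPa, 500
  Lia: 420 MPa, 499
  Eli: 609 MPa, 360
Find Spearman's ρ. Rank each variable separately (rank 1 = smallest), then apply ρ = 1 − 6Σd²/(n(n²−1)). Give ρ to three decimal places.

-0.371

Ranks of variable 1: 5, 1, 2, 3, 4, 6
Ranks of variable 2: 2, 6, 1, 5, 4, 3
d = r₁ − r₂: 3, -5, 1, -2, 0, 3
d²: 9, 25, 1, 4, 0, 9; Σd² = 48
ρ = 1 − 6·48/(6·35) = 1 − 288/210 = -0.371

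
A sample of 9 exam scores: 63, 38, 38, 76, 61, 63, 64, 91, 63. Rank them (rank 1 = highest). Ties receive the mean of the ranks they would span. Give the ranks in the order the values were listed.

5, 8.5, 8.5, 2, 7, 5, 3, 1, 5

Sorted (descending): 91, 76, 64, 63, 63, 63, 61, 38, 38
The 3 values of 63 occupy positions 4–6 → average rank 5.
The 2 values of 38 occupy positions 8–9 → average rank (8+9)/2 = 8.5.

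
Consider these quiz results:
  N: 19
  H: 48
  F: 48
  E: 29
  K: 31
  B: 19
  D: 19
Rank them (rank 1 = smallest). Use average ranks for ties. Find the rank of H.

6.5

Sorted (ascending): 19, 19, 19, 29, 31, 48, 48
The 3 values of 19 occupy positions 1–3 → average rank 2.
The 2 values of 48 occupy positions 6–7 → average rank (6+7)/2 = 6.5.
H has value 48 → rank 6.5.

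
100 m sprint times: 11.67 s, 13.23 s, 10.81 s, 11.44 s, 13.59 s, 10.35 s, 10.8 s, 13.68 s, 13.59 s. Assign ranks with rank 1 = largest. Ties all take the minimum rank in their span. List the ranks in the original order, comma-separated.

Sorted (descending): 13.68, 13.59, 13.59, 13.23, 11.67, 11.44, 10.81, 10.8, 10.35
The 2 values of 13.59 occupy positions 2–3 → each gets rank 2.

5, 4, 7, 6, 2, 9, 8, 1, 2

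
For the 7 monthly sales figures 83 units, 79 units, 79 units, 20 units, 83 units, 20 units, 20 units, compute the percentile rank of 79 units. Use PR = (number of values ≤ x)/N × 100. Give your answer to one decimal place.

71.4

N = 7.
Strictly below 79: 3. Equal to 79: 2.
PR = 5/7 × 100 = 71.4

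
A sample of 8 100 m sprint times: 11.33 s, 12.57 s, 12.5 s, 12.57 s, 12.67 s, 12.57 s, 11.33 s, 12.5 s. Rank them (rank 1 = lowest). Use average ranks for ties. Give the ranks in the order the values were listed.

1.5, 6, 3.5, 6, 8, 6, 1.5, 3.5

Sorted (ascending): 11.33, 11.33, 12.5, 12.5, 12.57, 12.57, 12.57, 12.67
The 2 values of 11.33 occupy positions 1–2 → average rank (1+2)/2 = 1.5.
The 2 values of 12.5 occupy positions 3–4 → average rank (3+4)/2 = 3.5.
The 3 values of 12.57 occupy positions 5–7 → average rank 6.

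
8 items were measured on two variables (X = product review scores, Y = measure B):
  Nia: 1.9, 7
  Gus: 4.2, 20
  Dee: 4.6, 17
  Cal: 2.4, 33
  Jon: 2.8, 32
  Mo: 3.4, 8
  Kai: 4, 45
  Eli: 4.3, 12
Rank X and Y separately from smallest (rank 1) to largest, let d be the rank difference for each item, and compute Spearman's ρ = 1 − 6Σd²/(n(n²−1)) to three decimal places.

Ranks of variable 1: 1, 6, 8, 2, 3, 4, 5, 7
Ranks of variable 2: 1, 5, 4, 7, 6, 2, 8, 3
d = r₁ − r₂: 0, 1, 4, -5, -3, 2, -3, 4
d²: 0, 1, 16, 25, 9, 4, 9, 16; Σd² = 80
ρ = 1 − 6·80/(8·63) = 1 − 480/504 = 0.048

0.048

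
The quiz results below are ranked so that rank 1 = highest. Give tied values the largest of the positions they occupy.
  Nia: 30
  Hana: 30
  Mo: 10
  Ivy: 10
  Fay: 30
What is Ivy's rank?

Sorted (descending): 30, 30, 30, 10, 10
The 3 values of 30 occupy positions 1–3 → each gets rank 3.
The 2 values of 10 occupy positions 4–5 → each gets rank 5.
Ivy has value 10 → rank 5.

5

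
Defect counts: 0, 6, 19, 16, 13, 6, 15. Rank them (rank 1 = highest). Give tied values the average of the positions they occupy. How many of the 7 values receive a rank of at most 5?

4

Sorted (descending): 19, 16, 15, 13, 6, 6, 0
The 2 values of 6 occupy positions 5–6 → average rank (5+6)/2 = 5.5.
Ranks ≤ 5: {1, 2, 3, 4} → 4 values.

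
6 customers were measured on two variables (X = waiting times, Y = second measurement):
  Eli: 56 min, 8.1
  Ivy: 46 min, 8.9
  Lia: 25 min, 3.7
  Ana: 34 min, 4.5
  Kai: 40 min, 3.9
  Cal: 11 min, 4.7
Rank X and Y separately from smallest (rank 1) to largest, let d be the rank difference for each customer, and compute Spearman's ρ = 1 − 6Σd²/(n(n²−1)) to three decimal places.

Ranks of variable 1: 6, 5, 2, 3, 4, 1
Ranks of variable 2: 5, 6, 1, 3, 2, 4
d = r₁ − r₂: 1, -1, 1, 0, 2, -3
d²: 1, 1, 1, 0, 4, 9; Σd² = 16
ρ = 1 − 6·16/(6·35) = 1 − 96/210 = 0.543

0.543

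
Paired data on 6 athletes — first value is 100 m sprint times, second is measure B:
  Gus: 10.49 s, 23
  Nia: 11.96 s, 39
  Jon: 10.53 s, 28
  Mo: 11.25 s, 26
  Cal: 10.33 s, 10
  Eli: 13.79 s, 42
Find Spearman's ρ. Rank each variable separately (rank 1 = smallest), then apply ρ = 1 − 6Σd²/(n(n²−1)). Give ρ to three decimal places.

Ranks of variable 1: 2, 5, 3, 4, 1, 6
Ranks of variable 2: 2, 5, 4, 3, 1, 6
d = r₁ − r₂: 0, 0, -1, 1, 0, 0
d²: 0, 0, 1, 1, 0, 0; Σd² = 2
ρ = 1 − 6·2/(6·35) = 1 − 12/210 = 0.943

0.943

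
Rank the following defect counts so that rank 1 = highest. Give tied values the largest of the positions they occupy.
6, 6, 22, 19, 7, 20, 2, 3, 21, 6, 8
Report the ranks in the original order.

9, 9, 1, 4, 6, 3, 11, 10, 2, 9, 5

Sorted (descending): 22, 21, 20, 19, 8, 7, 6, 6, 6, 3, 2
The 3 values of 6 occupy positions 7–9 → each gets rank 9.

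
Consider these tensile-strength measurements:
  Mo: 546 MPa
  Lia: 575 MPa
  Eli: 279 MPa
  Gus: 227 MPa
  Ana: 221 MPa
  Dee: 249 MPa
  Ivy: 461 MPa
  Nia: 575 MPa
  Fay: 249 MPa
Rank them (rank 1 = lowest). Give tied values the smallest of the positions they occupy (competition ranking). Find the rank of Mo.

Sorted (ascending): 221, 227, 249, 249, 279, 461, 546, 575, 575
The 2 values of 249 occupy positions 3–4 → each gets rank 3.
The 2 values of 575 occupy positions 8–9 → each gets rank 8.
Mo has value 546 MPa → rank 7.

7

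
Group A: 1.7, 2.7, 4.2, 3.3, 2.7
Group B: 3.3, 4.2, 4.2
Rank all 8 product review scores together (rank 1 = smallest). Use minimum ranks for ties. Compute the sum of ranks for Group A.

Sorted (ascending): 1.7, 2.7, 2.7, 3.3, 3.3, 4.2, 4.2, 4.2
The 2 values of 2.7 occupy positions 2–3 → each gets rank 2.
The 2 values of 3.3 occupy positions 4–5 → each gets rank 4.
The 3 values of 4.2 occupy positions 6–8 → each gets rank 6.
Group A values → pooled ranks: 1.7→1, 2.7→2, 4.2→6, 3.3→4, 2.7→2
Rank sum = 1 + 2 + 6 + 4 + 2 = 15

15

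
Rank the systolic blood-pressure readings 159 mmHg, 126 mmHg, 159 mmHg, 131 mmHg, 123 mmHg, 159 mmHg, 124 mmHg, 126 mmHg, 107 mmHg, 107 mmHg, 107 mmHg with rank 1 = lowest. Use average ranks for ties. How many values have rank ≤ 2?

Sorted (ascending): 107, 107, 107, 123, 124, 126, 126, 131, 159, 159, 159
The 3 values of 107 occupy positions 1–3 → average rank 2.
The 2 values of 126 occupy positions 6–7 → average rank (6+7)/2 = 6.5.
The 3 values of 159 occupy positions 9–11 → average rank 10.
Ranks ≤ 2: {2, 2, 2} → 3 values.

3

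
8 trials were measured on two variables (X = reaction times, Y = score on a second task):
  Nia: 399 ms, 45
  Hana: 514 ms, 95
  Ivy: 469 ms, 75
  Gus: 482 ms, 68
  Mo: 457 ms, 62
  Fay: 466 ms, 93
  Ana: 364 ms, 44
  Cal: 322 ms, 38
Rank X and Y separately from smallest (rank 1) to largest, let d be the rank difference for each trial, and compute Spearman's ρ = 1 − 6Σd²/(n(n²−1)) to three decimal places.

0.905

Ranks of variable 1: 3, 8, 6, 7, 4, 5, 2, 1
Ranks of variable 2: 3, 8, 6, 5, 4, 7, 2, 1
d = r₁ − r₂: 0, 0, 0, 2, 0, -2, 0, 0
d²: 0, 0, 0, 4, 0, 4, 0, 0; Σd² = 8
ρ = 1 − 6·8/(8·63) = 1 − 48/504 = 0.905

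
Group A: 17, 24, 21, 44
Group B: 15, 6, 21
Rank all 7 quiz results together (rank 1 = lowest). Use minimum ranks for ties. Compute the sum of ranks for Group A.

Sorted (ascending): 6, 15, 17, 21, 21, 24, 44
The 2 values of 21 occupy positions 4–5 → each gets rank 4.
Group A values → pooled ranks: 17→3, 24→6, 21→4, 44→7
Rank sum = 3 + 6 + 4 + 7 = 20

20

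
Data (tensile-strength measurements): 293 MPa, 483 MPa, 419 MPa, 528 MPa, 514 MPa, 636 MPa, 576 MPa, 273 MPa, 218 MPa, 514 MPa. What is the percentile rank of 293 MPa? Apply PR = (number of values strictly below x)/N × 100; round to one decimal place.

N = 10.
Strictly below 293: 2. Equal to 293: 1.
PR = 2/10 × 100 = 20.0

20.0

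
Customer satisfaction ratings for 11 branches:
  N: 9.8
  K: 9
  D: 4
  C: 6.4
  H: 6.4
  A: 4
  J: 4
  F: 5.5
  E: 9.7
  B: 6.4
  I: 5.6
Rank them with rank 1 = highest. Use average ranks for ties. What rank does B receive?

5

Sorted (descending): 9.8, 9.7, 9, 6.4, 6.4, 6.4, 5.6, 5.5, 4, 4, 4
The 3 values of 6.4 occupy positions 4–6 → average rank 5.
The 3 values of 4 occupy positions 9–11 → average rank 10.
B has value 6.4 → rank 5.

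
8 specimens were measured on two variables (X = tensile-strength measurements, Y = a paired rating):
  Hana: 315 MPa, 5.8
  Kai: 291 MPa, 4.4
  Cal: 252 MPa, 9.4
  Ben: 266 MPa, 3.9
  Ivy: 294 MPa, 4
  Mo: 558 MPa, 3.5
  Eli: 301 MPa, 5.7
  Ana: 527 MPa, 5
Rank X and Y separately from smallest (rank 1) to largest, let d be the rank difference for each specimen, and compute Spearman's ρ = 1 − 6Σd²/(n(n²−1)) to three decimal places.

-0.262

Ranks of variable 1: 6, 3, 1, 2, 4, 8, 5, 7
Ranks of variable 2: 7, 4, 8, 2, 3, 1, 6, 5
d = r₁ − r₂: -1, -1, -7, 0, 1, 7, -1, 2
d²: 1, 1, 49, 0, 1, 49, 1, 4; Σd² = 106
ρ = 1 − 6·106/(8·63) = 1 − 636/504 = -0.262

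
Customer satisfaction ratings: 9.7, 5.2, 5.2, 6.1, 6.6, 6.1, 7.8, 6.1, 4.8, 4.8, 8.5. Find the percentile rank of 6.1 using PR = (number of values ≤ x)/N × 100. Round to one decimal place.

N = 11.
Strictly below 6.1: 4. Equal to 6.1: 3.
PR = 7/11 × 100 = 63.6

63.6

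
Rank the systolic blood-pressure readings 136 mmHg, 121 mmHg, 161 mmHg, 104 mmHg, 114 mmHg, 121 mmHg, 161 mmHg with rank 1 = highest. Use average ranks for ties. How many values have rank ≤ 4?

Sorted (descending): 161, 161, 136, 121, 121, 114, 104
The 2 values of 161 occupy positions 1–2 → average rank (1+2)/2 = 1.5.
The 2 values of 121 occupy positions 4–5 → average rank (4+5)/2 = 4.5.
Ranks ≤ 4: {1.5, 1.5, 3} → 3 values.

3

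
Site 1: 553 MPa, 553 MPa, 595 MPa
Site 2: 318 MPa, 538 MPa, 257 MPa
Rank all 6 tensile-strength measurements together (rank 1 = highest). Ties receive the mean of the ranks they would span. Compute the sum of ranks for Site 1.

Sorted (descending): 595, 553, 553, 538, 318, 257
The 2 values of 553 occupy positions 2–3 → average rank (2+3)/2 = 2.5.
Site 1 values → pooled ranks: 553→2.5, 553→2.5, 595→1
Rank sum = 2.5 + 2.5 + 1 = 6

6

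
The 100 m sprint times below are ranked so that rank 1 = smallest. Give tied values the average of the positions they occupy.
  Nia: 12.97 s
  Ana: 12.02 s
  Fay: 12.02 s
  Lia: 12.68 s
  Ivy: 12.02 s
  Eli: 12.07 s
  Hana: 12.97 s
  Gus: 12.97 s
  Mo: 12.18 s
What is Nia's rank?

Sorted (ascending): 12.02, 12.02, 12.02, 12.07, 12.18, 12.68, 12.97, 12.97, 12.97
The 3 values of 12.02 occupy positions 1–3 → average rank 2.
The 3 values of 12.97 occupy positions 7–9 → average rank 8.
Nia has value 12.97 s → rank 8.

8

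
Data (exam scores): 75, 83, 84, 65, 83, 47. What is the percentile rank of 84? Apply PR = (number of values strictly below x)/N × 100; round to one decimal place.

N = 6.
Strictly below 84: 5. Equal to 84: 1.
PR = 5/6 × 100 = 83.3

83.3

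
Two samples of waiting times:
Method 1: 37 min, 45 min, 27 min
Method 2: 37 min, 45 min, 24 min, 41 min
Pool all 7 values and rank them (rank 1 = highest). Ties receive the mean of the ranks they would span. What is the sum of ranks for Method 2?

16

Sorted (descending): 45, 45, 41, 37, 37, 27, 24
The 2 values of 45 occupy positions 1–2 → average rank (1+2)/2 = 1.5.
The 2 values of 37 occupy positions 4–5 → average rank (4+5)/2 = 4.5.
Method 2 values → pooled ranks: 37→4.5, 45→1.5, 24→7, 41→3
Rank sum = 4.5 + 1.5 + 7 + 3 = 16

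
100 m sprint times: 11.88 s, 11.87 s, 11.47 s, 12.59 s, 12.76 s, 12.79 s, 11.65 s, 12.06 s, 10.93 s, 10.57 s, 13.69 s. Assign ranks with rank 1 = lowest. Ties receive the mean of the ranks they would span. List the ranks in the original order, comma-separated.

6, 5, 3, 8, 9, 10, 4, 7, 2, 1, 11

Sorted (ascending): 10.57, 10.93, 11.47, 11.65, 11.87, 11.88, 12.06, 12.59, 12.76, 12.79, 13.69
No ties — each value takes its position as its rank.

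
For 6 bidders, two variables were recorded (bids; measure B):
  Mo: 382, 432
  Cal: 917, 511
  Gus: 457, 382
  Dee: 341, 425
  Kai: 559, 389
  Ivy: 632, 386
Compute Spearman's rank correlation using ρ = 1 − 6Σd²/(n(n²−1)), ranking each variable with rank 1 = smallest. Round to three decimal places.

0.086

Ranks of variable 1: 2, 6, 3, 1, 4, 5
Ranks of variable 2: 5, 6, 1, 4, 3, 2
d = r₁ − r₂: -3, 0, 2, -3, 1, 3
d²: 9, 0, 4, 9, 1, 9; Σd² = 32
ρ = 1 − 6·32/(6·35) = 1 − 192/210 = 0.086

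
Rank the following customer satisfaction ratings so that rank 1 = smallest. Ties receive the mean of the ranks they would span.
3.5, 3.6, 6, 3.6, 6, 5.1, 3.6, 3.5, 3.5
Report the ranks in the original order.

2, 5, 8.5, 5, 8.5, 7, 5, 2, 2

Sorted (ascending): 3.5, 3.5, 3.5, 3.6, 3.6, 3.6, 5.1, 6, 6
The 3 values of 3.5 occupy positions 1–3 → average rank 2.
The 3 values of 3.6 occupy positions 4–6 → average rank 5.
The 2 values of 6 occupy positions 8–9 → average rank (8+9)/2 = 8.5.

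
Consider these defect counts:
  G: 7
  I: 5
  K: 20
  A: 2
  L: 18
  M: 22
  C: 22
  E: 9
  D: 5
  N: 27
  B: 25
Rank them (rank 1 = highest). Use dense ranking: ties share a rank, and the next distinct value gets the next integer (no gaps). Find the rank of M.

3

Sorted (descending): 27, 25, 22, 22, 20, 18, 9, 7, 5, 5, 2
The 2 values of 22 share dense rank 3.
The 2 values of 5 share dense rank 8.
Remaining distinct values take the next consecutive integers.
M has value 22 → rank 3.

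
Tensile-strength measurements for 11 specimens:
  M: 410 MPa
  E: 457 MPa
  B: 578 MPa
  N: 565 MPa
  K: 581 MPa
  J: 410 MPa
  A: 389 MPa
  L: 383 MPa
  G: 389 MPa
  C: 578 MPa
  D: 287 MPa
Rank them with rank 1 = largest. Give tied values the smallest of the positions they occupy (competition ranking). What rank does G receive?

Sorted (descending): 581, 578, 578, 565, 457, 410, 410, 389, 389, 383, 287
The 2 values of 578 occupy positions 2–3 → each gets rank 2.
The 2 values of 410 occupy positions 6–7 → each gets rank 6.
The 2 values of 389 occupy positions 8–9 → each gets rank 8.
G has value 389 MPa → rank 8.

8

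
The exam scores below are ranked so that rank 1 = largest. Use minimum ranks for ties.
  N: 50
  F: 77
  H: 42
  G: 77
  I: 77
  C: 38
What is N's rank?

Sorted (descending): 77, 77, 77, 50, 42, 38
The 3 values of 77 occupy positions 1–3 → each gets rank 1.
N has value 50 → rank 4.

4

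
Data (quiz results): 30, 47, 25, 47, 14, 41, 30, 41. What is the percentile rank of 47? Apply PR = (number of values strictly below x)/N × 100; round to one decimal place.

N = 8.
Strictly below 47: 6. Equal to 47: 2.
PR = 6/8 × 100 = 75.0

75.0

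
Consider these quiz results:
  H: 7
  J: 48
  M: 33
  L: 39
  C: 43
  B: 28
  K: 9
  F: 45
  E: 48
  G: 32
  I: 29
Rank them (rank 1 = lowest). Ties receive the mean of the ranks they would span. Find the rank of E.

10.5

Sorted (ascending): 7, 9, 28, 29, 32, 33, 39, 43, 45, 48, 48
The 2 values of 48 occupy positions 10–11 → average rank (10+11)/2 = 10.5.
E has value 48 → rank 10.5.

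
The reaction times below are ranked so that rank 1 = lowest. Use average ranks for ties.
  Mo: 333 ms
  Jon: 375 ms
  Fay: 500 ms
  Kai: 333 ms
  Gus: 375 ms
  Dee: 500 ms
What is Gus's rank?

3.5

Sorted (ascending): 333, 333, 375, 375, 500, 500
The 2 values of 333 occupy positions 1–2 → average rank (1+2)/2 = 1.5.
The 2 values of 375 occupy positions 3–4 → average rank (3+4)/2 = 3.5.
The 2 values of 500 occupy positions 5–6 → average rank (5+6)/2 = 5.5.
Gus has value 375 ms → rank 3.5.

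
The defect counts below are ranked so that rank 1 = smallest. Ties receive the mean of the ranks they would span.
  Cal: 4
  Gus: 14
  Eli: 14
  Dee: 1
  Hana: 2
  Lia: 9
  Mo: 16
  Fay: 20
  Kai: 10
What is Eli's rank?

Sorted (ascending): 1, 2, 4, 9, 10, 14, 14, 16, 20
The 2 values of 14 occupy positions 6–7 → average rank (6+7)/2 = 6.5.
Eli has value 14 → rank 6.5.

6.5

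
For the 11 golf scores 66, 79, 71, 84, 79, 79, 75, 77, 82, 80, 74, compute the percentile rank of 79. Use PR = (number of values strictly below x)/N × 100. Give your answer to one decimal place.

N = 11.
Strictly below 79: 5. Equal to 79: 3.
PR = 5/11 × 100 = 45.5

45.5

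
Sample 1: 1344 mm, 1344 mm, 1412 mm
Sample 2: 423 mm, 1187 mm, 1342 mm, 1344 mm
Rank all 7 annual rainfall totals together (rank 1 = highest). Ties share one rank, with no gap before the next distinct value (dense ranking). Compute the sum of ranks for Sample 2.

Sorted (descending): 1412, 1344, 1344, 1344, 1342, 1187, 423
The 3 values of 1344 share dense rank 2.
Remaining distinct values take the next consecutive integers.
Sample 2 values → pooled ranks: 423→5, 1187→4, 1342→3, 1344→2
Rank sum = 5 + 4 + 3 + 2 = 14

14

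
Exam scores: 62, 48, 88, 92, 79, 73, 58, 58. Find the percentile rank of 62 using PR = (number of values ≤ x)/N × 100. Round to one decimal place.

N = 8.
Strictly below 62: 3. Equal to 62: 1.
PR = 4/8 × 100 = 50.0

50.0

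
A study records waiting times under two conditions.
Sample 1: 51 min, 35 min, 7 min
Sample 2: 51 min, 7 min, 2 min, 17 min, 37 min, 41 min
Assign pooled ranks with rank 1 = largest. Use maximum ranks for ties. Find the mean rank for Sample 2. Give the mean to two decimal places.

Sorted (descending): 51, 51, 41, 37, 35, 17, 7, 7, 2
The 2 values of 51 occupy positions 1–2 → each gets rank 2.
The 2 values of 7 occupy positions 7–8 → each gets rank 8.
Sample 2 values → pooled ranks: 51→2, 7→8, 2→9, 17→6, 37→4, 41→3
Mean rank = (2 + 8 + 9 + 6 + 4 + 3) / 6 = 5.33

5.33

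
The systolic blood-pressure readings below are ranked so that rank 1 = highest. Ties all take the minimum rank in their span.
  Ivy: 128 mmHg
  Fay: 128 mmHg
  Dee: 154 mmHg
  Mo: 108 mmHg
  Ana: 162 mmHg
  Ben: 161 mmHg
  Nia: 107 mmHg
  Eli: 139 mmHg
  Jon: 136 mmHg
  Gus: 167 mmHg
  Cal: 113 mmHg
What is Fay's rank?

Sorted (descending): 167, 162, 161, 154, 139, 136, 128, 128, 113, 108, 107
The 2 values of 128 occupy positions 7–8 → each gets rank 7.
Fay has value 128 mmHg → rank 7.

7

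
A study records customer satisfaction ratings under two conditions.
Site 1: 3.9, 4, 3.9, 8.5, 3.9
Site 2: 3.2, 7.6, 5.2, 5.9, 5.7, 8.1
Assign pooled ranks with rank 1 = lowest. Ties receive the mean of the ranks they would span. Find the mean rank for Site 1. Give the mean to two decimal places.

5.00

Sorted (ascending): 3.2, 3.9, 3.9, 3.9, 4, 5.2, 5.7, 5.9, 7.6, 8.1, 8.5
The 3 values of 3.9 occupy positions 2–4 → average rank 3.
Site 1 values → pooled ranks: 3.9→3, 4→5, 3.9→3, 8.5→11, 3.9→3
Mean rank = (3 + 5 + 3 + 11 + 3) / 5 = 5.00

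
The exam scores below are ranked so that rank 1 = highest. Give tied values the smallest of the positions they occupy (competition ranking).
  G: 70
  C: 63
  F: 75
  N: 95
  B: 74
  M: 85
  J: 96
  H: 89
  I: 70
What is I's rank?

7

Sorted (descending): 96, 95, 89, 85, 75, 74, 70, 70, 63
The 2 values of 70 occupy positions 7–8 → each gets rank 7.
I has value 70 → rank 7.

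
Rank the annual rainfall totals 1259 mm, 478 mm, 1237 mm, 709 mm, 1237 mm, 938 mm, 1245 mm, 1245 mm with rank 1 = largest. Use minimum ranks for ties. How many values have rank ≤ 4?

Sorted (descending): 1259, 1245, 1245, 1237, 1237, 938, 709, 478
The 2 values of 1245 occupy positions 2–3 → each gets rank 2.
The 2 values of 1237 occupy positions 4–5 → each gets rank 4.
Ranks ≤ 4: {1, 2, 2, 4, 4} → 5 values.

5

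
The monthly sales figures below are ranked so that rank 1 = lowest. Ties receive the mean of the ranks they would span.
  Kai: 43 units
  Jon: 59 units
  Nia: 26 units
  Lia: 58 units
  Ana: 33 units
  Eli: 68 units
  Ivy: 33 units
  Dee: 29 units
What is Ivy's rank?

Sorted (ascending): 26, 29, 33, 33, 43, 58, 59, 68
The 2 values of 33 occupy positions 3–4 → average rank (3+4)/2 = 3.5.
Ivy has value 33 units → rank 3.5.

3.5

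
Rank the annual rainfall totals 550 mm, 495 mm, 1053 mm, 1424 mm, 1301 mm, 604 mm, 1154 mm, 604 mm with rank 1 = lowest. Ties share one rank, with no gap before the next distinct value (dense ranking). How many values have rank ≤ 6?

7

Sorted (ascending): 495, 550, 604, 604, 1053, 1154, 1301, 1424
The 2 values of 604 share dense rank 3.
Remaining distinct values take the next consecutive integers.
Ranks ≤ 6: {1, 2, 3, 3, 4, 5, 6} → 7 values.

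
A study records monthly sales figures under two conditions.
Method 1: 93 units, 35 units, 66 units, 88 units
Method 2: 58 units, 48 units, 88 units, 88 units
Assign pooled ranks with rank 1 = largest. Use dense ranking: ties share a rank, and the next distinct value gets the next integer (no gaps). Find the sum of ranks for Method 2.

13

Sorted (descending): 93, 88, 88, 88, 66, 58, 48, 35
The 3 values of 88 share dense rank 2.
Remaining distinct values take the next consecutive integers.
Method 2 values → pooled ranks: 58→4, 48→5, 88→2, 88→2
Rank sum = 4 + 5 + 2 + 2 = 13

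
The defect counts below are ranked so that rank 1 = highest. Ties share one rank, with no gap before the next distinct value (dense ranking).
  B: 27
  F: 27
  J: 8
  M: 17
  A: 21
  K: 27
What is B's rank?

Sorted (descending): 27, 27, 27, 21, 17, 8
The 3 values of 27 share dense rank 1.
Remaining distinct values take the next consecutive integers.
B has value 27 → rank 1.

1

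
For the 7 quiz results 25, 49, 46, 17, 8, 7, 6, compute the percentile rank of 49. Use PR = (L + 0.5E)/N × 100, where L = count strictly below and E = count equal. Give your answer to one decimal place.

N = 7.
Strictly below 49: 6. Equal to 49: 1.
PR = (6 + 0.5·1)/7 × 100 = 92.9

92.9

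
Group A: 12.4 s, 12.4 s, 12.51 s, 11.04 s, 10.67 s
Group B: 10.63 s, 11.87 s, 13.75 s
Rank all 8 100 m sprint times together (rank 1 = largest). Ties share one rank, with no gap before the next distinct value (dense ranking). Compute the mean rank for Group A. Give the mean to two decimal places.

3.80

Sorted (descending): 13.75, 12.51, 12.4, 12.4, 11.87, 11.04, 10.67, 10.63
The 2 values of 12.4 share dense rank 3.
Remaining distinct values take the next consecutive integers.
Group A values → pooled ranks: 12.4→3, 12.4→3, 12.51→2, 11.04→5, 10.67→6
Mean rank = (3 + 3 + 2 + 5 + 6) / 5 = 3.80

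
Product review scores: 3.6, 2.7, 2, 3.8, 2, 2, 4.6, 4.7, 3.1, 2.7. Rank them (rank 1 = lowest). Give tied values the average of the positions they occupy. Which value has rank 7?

Sorted (ascending): 2, 2, 2, 2.7, 2.7, 3.1, 3.6, 3.8, 4.6, 4.7
The 3 values of 2 occupy positions 1–3 → average rank 2.
The 2 values of 2.7 occupy positions 4–5 → average rank (4+5)/2 = 4.5.
Rank 7 → value 3.6.

3.6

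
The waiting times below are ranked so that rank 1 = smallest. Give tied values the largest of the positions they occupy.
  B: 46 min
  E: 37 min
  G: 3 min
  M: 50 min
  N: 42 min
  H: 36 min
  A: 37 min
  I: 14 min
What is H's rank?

3

Sorted (ascending): 3, 14, 36, 37, 37, 42, 46, 50
The 2 values of 37 occupy positions 4–5 → each gets rank 5.
H has value 36 min → rank 3.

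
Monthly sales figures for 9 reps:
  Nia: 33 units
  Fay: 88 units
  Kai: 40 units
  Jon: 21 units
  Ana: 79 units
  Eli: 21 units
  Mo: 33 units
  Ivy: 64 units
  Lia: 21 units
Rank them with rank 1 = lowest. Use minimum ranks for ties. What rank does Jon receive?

1

Sorted (ascending): 21, 21, 21, 33, 33, 40, 64, 79, 88
The 3 values of 21 occupy positions 1–3 → each gets rank 1.
The 2 values of 33 occupy positions 4–5 → each gets rank 4.
Jon has value 21 units → rank 1.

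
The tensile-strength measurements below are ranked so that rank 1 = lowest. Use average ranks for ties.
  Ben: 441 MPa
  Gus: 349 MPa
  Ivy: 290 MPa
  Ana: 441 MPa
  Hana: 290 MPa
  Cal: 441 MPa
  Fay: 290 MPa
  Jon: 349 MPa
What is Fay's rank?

Sorted (ascending): 290, 290, 290, 349, 349, 441, 441, 441
The 3 values of 290 occupy positions 1–3 → average rank 2.
The 2 values of 349 occupy positions 4–5 → average rank (4+5)/2 = 4.5.
The 3 values of 441 occupy positions 6–8 → average rank 7.
Fay has value 290 MPa → rank 2.

2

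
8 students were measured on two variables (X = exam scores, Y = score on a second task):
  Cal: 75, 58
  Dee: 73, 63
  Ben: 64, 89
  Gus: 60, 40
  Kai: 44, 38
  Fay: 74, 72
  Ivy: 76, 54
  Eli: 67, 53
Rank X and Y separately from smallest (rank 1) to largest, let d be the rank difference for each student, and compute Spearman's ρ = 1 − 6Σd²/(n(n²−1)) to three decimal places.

0.429

Ranks of variable 1: 7, 5, 3, 2, 1, 6, 8, 4
Ranks of variable 2: 5, 6, 8, 2, 1, 7, 4, 3
d = r₁ − r₂: 2, -1, -5, 0, 0, -1, 4, 1
d²: 4, 1, 25, 0, 0, 1, 16, 1; Σd² = 48
ρ = 1 − 6·48/(8·63) = 1 − 288/504 = 0.429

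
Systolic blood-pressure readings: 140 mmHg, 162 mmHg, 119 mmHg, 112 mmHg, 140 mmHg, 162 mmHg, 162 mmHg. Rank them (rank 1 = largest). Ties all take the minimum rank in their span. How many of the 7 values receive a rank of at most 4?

Sorted (descending): 162, 162, 162, 140, 140, 119, 112
The 3 values of 162 occupy positions 1–3 → each gets rank 1.
The 2 values of 140 occupy positions 4–5 → each gets rank 4.
Ranks ≤ 4: {1, 1, 1, 4, 4} → 5 values.

5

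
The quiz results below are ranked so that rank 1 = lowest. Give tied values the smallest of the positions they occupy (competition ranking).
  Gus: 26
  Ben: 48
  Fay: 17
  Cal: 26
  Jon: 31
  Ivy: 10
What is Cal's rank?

3

Sorted (ascending): 10, 17, 26, 26, 31, 48
The 2 values of 26 occupy positions 3–4 → each gets rank 3.
Cal has value 26 → rank 3.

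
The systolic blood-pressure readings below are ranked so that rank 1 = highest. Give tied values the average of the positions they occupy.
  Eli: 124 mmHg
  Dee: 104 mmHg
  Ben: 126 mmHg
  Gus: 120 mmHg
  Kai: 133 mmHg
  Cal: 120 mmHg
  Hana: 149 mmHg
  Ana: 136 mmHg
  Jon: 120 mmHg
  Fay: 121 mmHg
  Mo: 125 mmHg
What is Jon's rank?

Sorted (descending): 149, 136, 133, 126, 125, 124, 121, 120, 120, 120, 104
The 3 values of 120 occupy positions 8–10 → average rank 9.
Jon has value 120 mmHg → rank 9.

9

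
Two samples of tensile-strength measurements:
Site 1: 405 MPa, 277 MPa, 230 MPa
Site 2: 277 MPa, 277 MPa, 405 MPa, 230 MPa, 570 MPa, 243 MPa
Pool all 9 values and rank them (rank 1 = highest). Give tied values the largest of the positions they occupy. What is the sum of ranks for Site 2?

Sorted (descending): 570, 405, 405, 277, 277, 277, 243, 230, 230
The 2 values of 405 occupy positions 2–3 → each gets rank 3.
The 3 values of 277 occupy positions 4–6 → each gets rank 6.
The 2 values of 230 occupy positions 8–9 → each gets rank 9.
Site 2 values → pooled ranks: 277→6, 277→6, 405→3, 230→9, 570→1, 243→7
Rank sum = 6 + 6 + 3 + 9 + 1 + 7 = 32

32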